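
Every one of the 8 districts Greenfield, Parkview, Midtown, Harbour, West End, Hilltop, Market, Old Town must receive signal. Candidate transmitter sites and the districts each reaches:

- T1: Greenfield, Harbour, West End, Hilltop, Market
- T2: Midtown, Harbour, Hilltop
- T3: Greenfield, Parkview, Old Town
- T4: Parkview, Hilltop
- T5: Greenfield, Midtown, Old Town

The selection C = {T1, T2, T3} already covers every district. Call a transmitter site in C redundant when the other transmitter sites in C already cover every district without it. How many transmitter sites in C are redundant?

Drop T1: West End, Market uncovered — not redundant.
Drop T2: Midtown uncovered — not redundant.
Drop T3: Parkview, Old Town uncovered — not redundant.
None of the transmitter sites in C is redundant.

0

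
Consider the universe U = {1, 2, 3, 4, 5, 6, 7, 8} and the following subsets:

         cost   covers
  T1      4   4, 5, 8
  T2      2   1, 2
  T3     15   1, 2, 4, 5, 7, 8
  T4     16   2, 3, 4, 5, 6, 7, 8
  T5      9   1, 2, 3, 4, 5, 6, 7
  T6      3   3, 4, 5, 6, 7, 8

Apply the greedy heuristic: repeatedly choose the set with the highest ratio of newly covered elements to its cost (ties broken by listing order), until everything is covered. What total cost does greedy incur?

5

Pick 1: T6 adds 6 new (3, 4, 5, 6, 7, 8) at cost 3 (ratio 6/3).
Pick 2: T2 adds 2 new (1, 2) at cost 2 (ratio 2/2).
Greedy total cost: 3 + 2 = 5.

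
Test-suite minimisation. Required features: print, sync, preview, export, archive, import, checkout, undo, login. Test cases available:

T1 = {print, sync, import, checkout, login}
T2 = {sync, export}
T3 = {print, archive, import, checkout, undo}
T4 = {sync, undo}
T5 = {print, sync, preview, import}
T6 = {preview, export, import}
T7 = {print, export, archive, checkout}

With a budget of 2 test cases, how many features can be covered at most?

7

Choosing T1, T3 covers {print, sync, archive, import, checkout, undo, login} — 7 features.
No choice of 2 test cases does better; here preview, export are left uncovered.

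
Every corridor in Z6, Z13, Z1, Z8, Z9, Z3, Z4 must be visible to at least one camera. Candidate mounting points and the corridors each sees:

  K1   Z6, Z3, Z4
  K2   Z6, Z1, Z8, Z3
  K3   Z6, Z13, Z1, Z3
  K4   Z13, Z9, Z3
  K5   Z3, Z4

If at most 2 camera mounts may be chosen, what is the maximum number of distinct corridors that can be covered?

Choosing K2, K4 covers {Z6, Z13, Z1, Z8, Z9, Z3} — 6 corridors.
No choice of 2 camera mounts does better; here Z4 is left uncovered.

6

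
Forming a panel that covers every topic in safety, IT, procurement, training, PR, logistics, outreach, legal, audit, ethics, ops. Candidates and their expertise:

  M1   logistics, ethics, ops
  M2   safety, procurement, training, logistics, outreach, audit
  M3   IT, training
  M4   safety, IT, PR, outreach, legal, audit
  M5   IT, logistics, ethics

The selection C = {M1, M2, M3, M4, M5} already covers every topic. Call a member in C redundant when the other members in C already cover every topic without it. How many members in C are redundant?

Drop M1: ops uncovered — not redundant.
Drop M2: procurement uncovered — not redundant.
Drop M3: the rest still cover every topic — redundant.
Drop M4: PR, legal uncovered — not redundant.
Drop M5: the rest still cover every topic — redundant.
2 redundant: M3, M5.

2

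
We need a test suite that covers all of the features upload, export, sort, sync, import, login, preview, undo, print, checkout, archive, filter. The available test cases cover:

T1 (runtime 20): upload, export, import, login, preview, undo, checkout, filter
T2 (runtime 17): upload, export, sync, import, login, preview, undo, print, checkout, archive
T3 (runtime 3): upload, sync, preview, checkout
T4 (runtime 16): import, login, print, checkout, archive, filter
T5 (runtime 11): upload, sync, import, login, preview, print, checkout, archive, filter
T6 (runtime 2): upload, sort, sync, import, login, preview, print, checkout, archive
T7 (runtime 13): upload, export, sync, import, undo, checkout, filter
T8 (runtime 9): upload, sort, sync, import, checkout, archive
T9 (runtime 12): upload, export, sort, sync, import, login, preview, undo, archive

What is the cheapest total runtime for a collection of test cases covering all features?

15

T6, T7 cover every feature at runtime 2 + 13 = 15.
Any cover uses at least 2 test cases; among all covering selections none totals below 15.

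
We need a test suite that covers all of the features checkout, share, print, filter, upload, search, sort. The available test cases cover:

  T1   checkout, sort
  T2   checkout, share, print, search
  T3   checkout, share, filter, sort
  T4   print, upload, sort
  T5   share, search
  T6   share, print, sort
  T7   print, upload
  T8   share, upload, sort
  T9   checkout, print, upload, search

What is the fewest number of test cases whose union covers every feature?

2

T3, T9 together cover {checkout, share, print, filter, upload, search, sort} — every feature.
No single test case contains all 7 features, so 2 is optimal.
Greedy (largest uncovered first) would take T2, T3, T4 — 3 test cases — but 2 suffice.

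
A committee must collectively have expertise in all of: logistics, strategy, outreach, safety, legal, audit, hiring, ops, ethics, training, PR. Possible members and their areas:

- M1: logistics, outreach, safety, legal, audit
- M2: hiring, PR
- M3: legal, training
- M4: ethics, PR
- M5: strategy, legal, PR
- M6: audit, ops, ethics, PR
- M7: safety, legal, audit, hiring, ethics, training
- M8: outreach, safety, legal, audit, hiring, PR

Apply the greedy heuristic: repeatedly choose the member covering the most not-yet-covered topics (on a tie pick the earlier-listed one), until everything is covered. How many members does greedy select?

4

Pick 1: M7 covers 6 new topics (safety, legal, audit, hiring, ethics, training).
Pick 2: M1 covers 2 new topics (logistics, outreach).
Pick 3: M5 covers 2 new topics (strategy, PR).
Pick 4: M6 covers 1 new topics (ops).
Greedy uses 4 members.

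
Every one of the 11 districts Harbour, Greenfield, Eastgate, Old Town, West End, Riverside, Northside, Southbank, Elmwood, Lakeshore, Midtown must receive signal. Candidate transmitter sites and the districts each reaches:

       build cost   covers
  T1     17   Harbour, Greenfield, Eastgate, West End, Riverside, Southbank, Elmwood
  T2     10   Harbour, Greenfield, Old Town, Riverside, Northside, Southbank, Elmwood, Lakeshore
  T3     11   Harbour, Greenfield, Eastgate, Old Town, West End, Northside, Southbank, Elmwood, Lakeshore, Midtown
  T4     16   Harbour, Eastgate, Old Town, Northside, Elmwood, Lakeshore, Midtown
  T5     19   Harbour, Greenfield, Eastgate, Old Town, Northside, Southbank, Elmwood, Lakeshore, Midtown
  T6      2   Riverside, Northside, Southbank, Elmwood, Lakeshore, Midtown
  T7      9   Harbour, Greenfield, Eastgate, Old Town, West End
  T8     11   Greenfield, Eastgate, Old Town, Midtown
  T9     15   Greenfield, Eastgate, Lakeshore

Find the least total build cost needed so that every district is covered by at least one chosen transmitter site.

T6, T7 cover every district at build cost 2 + 9 = 11.
Any cover uses at least 2 transmitter sites; among all covering selections none totals below 11.

11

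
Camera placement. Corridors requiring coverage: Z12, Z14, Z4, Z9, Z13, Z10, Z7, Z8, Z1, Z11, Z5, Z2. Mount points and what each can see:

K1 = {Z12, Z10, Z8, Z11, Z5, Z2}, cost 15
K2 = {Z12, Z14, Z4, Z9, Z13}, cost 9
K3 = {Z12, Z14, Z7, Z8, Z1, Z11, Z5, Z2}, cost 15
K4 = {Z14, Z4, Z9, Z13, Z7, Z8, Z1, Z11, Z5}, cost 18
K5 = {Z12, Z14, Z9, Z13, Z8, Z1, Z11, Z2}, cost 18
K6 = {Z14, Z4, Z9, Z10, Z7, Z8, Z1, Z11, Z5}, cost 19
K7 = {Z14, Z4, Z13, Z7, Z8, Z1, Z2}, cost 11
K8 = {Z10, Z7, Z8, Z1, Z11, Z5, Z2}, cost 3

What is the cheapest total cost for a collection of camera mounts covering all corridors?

12

K2, K8 cover every corridor at cost 9 + 3 = 12.
Any cover uses at least 2 camera mounts; among all covering selections none totals below 12.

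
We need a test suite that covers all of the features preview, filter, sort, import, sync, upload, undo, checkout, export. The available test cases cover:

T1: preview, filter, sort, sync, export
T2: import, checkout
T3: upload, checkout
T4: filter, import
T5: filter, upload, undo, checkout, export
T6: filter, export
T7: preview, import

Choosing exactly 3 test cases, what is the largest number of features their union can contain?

Choosing T1, T2, T5 covers {preview, filter, sort, import, sync, upload, undo, checkout, export} — 9 features.
That is all 9 features.

9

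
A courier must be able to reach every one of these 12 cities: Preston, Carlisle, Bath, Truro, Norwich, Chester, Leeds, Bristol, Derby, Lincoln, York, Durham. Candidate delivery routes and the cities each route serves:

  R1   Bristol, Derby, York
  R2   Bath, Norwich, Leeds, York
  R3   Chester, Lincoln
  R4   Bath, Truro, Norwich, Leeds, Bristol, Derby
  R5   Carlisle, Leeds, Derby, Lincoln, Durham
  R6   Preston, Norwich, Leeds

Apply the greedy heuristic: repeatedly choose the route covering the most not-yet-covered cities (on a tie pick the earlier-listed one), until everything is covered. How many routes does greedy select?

5

Pick 1: R4 covers 6 new cities (Bath, Truro, Norwich, Leeds, Bristol, Derby).
Pick 2: R5 covers 3 new cities (Carlisle, Lincoln, Durham).
Pick 3: R1 covers 1 new cities (York).
Pick 4: R3 covers 1 new cities (Chester).
Pick 5: R6 covers 1 new cities (Preston).
Greedy uses 5 routes.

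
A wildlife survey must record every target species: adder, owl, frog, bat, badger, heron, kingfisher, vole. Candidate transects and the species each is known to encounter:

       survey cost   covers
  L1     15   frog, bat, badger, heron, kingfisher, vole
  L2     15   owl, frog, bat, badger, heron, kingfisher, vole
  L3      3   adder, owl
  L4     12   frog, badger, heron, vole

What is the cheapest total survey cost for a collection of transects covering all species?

L1, L3 cover every species at survey cost 15 + 3 = 18.
Any cover uses at least 2 transects; among all covering selections none totals below 18.

18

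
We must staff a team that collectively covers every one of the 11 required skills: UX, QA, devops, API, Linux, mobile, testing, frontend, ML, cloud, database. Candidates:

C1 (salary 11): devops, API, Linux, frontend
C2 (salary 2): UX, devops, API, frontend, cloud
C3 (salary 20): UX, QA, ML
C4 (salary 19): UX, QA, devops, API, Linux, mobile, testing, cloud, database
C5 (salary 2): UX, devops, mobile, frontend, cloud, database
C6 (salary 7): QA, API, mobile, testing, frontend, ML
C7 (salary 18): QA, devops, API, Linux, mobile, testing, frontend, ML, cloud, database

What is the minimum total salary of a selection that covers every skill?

20

C2, C7 cover every skill at salary 2 + 18 = 20.
Any cover uses at least 2 candidates; among all covering selections none totals below 20.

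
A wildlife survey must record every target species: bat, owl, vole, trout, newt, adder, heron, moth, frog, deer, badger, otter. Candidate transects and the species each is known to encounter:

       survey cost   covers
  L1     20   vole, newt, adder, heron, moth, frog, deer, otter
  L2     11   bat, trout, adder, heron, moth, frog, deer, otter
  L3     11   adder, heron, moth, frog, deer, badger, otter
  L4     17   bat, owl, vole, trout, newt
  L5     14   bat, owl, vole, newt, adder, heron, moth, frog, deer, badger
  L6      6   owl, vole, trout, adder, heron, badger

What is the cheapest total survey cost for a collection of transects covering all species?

25

L2, L5 cover every species at survey cost 11 + 14 = 25.
Any cover uses at least 2 transects; among all covering selections none totals below 25.
Greedy by coverage-per-survey cost would pick L6, L2, L5 for 31 — worse than the optimum 25.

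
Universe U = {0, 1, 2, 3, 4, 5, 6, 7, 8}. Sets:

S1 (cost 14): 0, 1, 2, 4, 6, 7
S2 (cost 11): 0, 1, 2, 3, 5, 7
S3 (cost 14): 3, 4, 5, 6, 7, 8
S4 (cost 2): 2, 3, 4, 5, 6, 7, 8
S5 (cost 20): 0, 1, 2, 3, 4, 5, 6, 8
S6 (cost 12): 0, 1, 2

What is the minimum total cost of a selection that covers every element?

S2, S4 cover every element at cost 11 + 2 = 13.
Any cover uses at least 2 sets; among all covering selections none totals below 13.

13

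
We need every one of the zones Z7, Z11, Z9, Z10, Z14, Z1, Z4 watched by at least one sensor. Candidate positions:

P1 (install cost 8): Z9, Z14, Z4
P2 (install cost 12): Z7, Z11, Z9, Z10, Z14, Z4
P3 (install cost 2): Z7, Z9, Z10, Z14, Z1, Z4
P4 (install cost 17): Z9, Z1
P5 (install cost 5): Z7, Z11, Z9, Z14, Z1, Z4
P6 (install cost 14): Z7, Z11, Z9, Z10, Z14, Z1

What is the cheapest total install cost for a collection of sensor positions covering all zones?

7

P3, P5 cover every zone at install cost 2 + 5 = 7.
Any cover uses at least 2 sensor positions; among all covering selections none totals below 7.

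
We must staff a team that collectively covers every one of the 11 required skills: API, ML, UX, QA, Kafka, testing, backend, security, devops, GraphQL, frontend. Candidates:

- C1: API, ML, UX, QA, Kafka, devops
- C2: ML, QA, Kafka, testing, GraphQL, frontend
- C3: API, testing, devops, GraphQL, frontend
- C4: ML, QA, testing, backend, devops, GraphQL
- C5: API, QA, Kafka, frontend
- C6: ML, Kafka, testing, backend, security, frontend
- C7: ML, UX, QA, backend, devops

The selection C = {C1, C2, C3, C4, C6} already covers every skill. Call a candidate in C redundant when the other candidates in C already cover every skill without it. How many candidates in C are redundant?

3

Drop C1: UX uncovered — not redundant.
Drop C2: the rest still cover every skill — redundant.
Drop C3: the rest still cover every skill — redundant.
Drop C4: the rest still cover every skill — redundant.
Drop C6: security uncovered — not redundant.
3 redundant: C2, C3, C4.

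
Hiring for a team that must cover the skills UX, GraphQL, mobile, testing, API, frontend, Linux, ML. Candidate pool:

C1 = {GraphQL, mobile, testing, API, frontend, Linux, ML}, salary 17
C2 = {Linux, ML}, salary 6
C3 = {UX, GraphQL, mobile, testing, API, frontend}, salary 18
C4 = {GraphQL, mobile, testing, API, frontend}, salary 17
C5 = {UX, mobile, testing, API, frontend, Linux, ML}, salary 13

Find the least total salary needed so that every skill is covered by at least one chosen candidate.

24

C2, C3 cover every skill at salary 6 + 18 = 24.
Any cover uses at least 2 candidates; among all covering selections none totals below 24.
Greedy by coverage-per-salary would pick C5, C1 for 30 — worse than the optimum 24.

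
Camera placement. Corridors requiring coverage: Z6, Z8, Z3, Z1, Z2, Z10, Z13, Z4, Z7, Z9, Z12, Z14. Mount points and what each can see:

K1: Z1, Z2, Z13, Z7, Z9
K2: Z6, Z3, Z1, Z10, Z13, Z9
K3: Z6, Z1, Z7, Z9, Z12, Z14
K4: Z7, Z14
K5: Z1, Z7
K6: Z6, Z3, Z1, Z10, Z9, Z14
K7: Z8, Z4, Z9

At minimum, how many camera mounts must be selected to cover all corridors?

4

K1, K2, K3, K7 together cover {Z6, Z8, Z3, Z1, Z2, Z10, Z13, Z4, Z7, Z9, Z12, Z14} — every corridor.
No 3 of the 7 camera mounts cover everything (all 35 triples fall short), so 4 is minimum.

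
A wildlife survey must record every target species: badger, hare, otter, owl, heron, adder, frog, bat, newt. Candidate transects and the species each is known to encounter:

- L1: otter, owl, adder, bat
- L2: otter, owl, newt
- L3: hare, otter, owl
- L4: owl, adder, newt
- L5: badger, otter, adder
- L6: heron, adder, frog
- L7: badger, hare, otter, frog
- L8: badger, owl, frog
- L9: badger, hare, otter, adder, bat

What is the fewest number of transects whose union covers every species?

3

L2, L6, L9 together cover {badger, hare, otter, owl, heron, adder, frog, bat, newt} — every species.
No 2 of the 9 transects cover everything (all 36 pairs fall short), so 3 is minimum.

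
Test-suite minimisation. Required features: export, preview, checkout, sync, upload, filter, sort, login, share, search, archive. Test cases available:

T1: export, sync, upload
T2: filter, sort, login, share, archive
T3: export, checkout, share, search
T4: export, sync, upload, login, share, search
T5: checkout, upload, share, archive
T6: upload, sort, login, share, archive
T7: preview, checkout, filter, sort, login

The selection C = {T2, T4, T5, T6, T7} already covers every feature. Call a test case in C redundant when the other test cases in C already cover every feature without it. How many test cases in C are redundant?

Drop T2: the rest still cover every feature — redundant.
Drop T4: export, sync, search uncovered — not redundant.
Drop T5: the rest still cover every feature — redundant.
Drop T6: the rest still cover every feature — redundant.
Drop T7: preview uncovered — not redundant.
3 redundant: T2, T5, T6.

3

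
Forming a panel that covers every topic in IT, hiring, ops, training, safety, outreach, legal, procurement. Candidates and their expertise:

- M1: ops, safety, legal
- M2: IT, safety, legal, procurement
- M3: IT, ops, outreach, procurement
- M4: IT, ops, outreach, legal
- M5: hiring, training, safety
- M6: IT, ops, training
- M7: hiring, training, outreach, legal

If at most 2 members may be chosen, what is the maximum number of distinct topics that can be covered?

7

Choosing M2, M7 covers {IT, hiring, training, safety, outreach, legal, procurement} — 7 topics.
No choice of 2 members does better; here ops is left uncovered.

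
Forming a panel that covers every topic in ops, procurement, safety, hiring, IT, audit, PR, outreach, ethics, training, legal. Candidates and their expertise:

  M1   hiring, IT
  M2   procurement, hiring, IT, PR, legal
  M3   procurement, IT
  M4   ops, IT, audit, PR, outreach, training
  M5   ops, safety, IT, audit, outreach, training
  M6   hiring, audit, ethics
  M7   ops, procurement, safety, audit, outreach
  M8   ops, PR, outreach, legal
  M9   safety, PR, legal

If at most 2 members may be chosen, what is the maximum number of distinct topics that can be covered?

10

Choosing M2, M5 covers {ops, procurement, safety, hiring, IT, audit, PR, outreach, training, legal} — 10 topics.
No choice of 2 members does better; here ethics is left uncovered.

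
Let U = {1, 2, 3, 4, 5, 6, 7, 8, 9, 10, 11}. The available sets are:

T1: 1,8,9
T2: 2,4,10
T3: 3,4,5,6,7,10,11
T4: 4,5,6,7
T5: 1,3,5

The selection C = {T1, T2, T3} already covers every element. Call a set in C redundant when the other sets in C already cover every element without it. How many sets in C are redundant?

0

Drop T1: 1, 8, 9 uncovered — not redundant.
Drop T2: 2 uncovered — not redundant.
Drop T3: 3, 5, 6, 7, … uncovered — not redundant.
None of the sets in C is redundant.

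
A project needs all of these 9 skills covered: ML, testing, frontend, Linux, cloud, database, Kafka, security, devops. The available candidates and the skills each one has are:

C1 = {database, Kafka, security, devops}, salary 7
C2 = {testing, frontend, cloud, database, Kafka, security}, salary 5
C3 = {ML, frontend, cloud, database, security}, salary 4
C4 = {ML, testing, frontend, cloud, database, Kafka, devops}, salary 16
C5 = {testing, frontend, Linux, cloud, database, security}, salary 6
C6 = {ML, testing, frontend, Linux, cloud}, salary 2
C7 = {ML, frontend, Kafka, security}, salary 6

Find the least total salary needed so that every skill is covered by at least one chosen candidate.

9

C1, C6 cover every skill at salary 7 + 2 = 9.
Any cover uses at least 2 candidates; among all covering selections none totals below 9.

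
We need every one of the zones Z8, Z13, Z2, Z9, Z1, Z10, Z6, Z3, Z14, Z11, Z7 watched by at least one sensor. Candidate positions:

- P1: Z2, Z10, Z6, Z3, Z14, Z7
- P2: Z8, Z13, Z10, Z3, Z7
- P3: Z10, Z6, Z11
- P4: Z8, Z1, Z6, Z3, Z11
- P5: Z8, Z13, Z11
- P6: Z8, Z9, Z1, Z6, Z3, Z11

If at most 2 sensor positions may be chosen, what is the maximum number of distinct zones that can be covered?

10

Choosing P1, P6 covers {Z8, Z2, Z9, Z1, Z10, Z6, Z3, Z14, Z11, Z7} — 10 zones.
No choice of 2 sensor positions does better; here Z13 is left uncovered.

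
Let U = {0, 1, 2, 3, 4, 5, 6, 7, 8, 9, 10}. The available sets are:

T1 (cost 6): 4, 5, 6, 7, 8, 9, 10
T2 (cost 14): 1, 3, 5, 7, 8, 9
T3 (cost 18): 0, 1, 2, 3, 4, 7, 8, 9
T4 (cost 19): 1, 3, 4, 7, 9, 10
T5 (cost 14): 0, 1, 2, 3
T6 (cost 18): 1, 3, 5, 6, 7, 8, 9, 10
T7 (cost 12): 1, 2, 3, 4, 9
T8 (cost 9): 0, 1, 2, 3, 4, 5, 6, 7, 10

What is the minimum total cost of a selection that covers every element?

T1, T8 cover every element at cost 6 + 9 = 15.
Any cover uses at least 2 sets; among all covering selections none totals below 15.

15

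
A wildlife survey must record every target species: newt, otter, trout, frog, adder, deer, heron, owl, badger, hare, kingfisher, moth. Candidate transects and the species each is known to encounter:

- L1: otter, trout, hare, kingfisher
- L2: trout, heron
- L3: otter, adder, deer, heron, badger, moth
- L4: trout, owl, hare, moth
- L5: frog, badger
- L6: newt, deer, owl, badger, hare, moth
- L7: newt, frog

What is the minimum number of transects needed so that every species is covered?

L1, L3, L4, L7 together cover {newt, otter, trout, frog, adder, deer, heron, owl, badger, hare, kingfisher, moth} — every species.
No 3 of the 7 transects cover everything (all 35 triples fall short), so 4 is minimum.

4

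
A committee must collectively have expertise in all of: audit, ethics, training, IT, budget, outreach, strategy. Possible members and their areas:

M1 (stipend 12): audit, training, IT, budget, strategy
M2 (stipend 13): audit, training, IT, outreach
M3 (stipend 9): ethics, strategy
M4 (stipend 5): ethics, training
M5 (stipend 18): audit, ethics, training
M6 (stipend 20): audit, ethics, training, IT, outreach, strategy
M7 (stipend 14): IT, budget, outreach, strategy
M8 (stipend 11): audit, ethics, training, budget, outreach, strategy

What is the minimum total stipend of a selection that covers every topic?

23

M1, M8 cover every topic at stipend 12 + 11 = 23.
Any cover uses at least 2 members; among all covering selections none totals below 23.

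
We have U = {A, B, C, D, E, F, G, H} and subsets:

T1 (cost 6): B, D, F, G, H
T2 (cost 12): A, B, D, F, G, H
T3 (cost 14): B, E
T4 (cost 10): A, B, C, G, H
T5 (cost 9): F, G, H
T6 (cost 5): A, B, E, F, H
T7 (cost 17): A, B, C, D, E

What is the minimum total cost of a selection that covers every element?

21

T1, T4, T6 cover every element at cost 6 + 10 + 5 = 21.
Any cover uses at least 2 sets; among all covering selections none totals below 21.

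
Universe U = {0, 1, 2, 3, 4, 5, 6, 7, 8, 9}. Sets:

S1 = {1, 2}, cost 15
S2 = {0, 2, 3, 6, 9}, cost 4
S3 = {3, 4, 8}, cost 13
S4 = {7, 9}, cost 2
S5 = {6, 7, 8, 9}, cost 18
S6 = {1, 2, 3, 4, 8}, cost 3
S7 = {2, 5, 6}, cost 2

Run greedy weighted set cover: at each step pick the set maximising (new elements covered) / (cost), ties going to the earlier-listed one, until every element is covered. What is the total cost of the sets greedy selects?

Pick 1: S6 adds 5 new (1, 2, 3, 4, 8) at cost 3 (ratio 5/3).
Pick 2: S4 adds 2 new (7, 9) at cost 2 (ratio 2/2).
Pick 3: S7 adds 2 new (5, 6) at cost 2 (ratio 2/2).
Pick 4: S2 adds 1 new (0) at cost 4 (ratio 1/4).
Greedy total cost: 3 + 2 + 2 + 4 = 11.

11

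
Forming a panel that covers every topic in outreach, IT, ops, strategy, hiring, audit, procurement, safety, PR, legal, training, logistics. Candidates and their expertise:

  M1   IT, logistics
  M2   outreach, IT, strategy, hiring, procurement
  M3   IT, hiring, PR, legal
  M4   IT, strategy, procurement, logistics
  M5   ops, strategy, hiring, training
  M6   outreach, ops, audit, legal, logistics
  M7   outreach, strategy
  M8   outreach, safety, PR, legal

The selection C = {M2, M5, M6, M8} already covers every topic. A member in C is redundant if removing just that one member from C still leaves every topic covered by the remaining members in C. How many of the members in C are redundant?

Drop M2: IT, procurement uncovered — not redundant.
Drop M5: training uncovered — not redundant.
Drop M6: audit, logistics uncovered — not redundant.
Drop M8: safety, PR uncovered — not redundant.
None of the members in C is redundant.

0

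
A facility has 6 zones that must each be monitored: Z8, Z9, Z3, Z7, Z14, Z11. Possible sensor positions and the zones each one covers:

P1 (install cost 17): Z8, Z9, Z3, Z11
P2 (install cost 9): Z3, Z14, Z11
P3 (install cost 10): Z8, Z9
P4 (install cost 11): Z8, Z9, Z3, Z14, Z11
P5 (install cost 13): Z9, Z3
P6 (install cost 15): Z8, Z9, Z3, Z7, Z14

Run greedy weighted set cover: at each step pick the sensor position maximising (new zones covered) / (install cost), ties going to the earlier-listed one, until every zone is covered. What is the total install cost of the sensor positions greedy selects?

26

Pick 1: P4 adds 5 new (Z8, Z9, Z3, Z14, Z11) at install cost 11 (ratio 5/11).
Pick 2: P6 adds 1 new (Z7) at install cost 15 (ratio 1/15).
Greedy total install cost: 11 + 15 = 26. (The true optimum is 24, so greedy overshoots here.)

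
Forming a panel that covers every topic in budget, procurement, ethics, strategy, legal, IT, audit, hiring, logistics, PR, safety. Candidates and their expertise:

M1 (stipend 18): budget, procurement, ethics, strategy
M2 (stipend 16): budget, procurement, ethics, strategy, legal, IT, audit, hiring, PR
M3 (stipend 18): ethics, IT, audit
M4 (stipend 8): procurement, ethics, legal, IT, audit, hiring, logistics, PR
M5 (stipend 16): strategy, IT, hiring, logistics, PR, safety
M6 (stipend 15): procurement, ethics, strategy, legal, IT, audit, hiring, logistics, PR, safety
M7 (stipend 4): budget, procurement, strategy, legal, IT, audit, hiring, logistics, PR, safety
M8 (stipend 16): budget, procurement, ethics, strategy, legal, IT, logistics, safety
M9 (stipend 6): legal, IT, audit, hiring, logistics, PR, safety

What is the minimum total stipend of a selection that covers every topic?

M4, M7 cover every topic at stipend 8 + 4 = 12.
Any cover uses at least 2 members; among all covering selections none totals below 12.

12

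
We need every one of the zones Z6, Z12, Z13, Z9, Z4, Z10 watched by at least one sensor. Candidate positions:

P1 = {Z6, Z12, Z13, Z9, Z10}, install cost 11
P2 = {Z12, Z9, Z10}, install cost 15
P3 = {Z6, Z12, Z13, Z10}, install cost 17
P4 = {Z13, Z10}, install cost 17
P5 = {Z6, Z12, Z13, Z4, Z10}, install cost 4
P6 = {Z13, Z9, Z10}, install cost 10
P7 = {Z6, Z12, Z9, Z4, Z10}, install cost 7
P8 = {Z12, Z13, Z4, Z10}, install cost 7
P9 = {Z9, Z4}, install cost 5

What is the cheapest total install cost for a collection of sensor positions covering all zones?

P5, P9 cover every zone at install cost 4 + 5 = 9.
Any cover uses at least 2 sensor positions; among all covering selections none totals below 9.

9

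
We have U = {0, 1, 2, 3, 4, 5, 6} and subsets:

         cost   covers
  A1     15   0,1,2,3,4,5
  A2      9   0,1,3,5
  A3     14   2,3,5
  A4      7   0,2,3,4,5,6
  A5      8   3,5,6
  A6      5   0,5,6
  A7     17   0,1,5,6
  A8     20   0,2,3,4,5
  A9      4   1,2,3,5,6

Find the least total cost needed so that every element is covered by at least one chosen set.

A4, A9 cover every element at cost 7 + 4 = 11.
Any cover uses at least 2 sets; among all covering selections none totals below 11.

11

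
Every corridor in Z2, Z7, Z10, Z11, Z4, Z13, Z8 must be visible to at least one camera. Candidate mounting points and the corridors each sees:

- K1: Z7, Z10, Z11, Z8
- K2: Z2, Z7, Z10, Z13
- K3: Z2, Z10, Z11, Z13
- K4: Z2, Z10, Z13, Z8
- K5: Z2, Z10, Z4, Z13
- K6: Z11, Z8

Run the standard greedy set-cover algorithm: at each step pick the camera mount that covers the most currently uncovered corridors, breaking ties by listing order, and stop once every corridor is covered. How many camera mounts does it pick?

2

Pick 1: K1 covers 4 new corridors (Z7, Z10, Z11, Z8).
Pick 2: K5 covers 3 new corridors (Z2, Z4, Z13).
Greedy uses 2 camera mounts.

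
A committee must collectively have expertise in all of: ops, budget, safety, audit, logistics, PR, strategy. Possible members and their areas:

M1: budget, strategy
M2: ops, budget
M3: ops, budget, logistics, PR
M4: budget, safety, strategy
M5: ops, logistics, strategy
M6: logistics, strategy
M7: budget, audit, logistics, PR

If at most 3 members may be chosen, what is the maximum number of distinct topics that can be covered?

7

Choosing M2, M4, M7 covers {ops, budget, safety, audit, logistics, PR, strategy} — 7 topics.
That is all 7 topics.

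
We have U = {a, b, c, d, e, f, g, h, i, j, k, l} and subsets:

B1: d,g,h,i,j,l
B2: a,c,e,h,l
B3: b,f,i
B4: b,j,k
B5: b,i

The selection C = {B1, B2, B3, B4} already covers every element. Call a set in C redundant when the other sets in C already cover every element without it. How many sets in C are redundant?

0

Drop B1: d, g uncovered — not redundant.
Drop B2: a, c, e uncovered — not redundant.
Drop B3: f uncovered — not redundant.
Drop B4: k uncovered — not redundant.
None of the sets in C is redundant.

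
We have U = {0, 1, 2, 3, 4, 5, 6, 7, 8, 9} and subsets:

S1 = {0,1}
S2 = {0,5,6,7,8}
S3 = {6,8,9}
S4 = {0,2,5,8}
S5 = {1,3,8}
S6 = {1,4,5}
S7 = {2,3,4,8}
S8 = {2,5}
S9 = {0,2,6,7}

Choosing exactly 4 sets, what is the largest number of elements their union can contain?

Choosing S1, S2, S3, S7 covers {0, 1, 2, 3, 4, 5, 6, 7, 8, 9} — 10 elements.
That is all 10 elements.

10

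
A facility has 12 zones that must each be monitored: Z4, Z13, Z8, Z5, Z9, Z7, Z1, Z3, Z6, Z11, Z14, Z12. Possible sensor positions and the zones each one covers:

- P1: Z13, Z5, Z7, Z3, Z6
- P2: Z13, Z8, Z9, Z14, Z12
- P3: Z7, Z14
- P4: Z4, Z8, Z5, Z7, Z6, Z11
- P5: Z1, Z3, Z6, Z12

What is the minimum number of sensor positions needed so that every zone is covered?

3

P2, P4, P5 together cover {Z4, Z13, Z8, Z5, Z9, Z7, Z1, Z3, Z6, Z11, Z14, Z12} — every zone.
No 2 of the 5 sensor positions cover everything (all 10 pairs fall short), so 3 is minimum.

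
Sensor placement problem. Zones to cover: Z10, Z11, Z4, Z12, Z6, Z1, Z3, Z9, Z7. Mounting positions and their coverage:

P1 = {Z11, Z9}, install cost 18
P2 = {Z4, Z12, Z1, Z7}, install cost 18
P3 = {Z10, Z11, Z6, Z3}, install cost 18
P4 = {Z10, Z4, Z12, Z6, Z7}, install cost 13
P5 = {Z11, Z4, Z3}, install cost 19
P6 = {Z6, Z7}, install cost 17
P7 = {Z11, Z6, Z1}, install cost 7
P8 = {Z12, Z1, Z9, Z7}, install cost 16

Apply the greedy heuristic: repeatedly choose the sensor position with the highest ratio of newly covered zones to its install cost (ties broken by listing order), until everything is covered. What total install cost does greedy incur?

54

Pick 1: P7 adds 3 new (Z11, Z6, Z1) at install cost 7 (ratio 3/7).
Pick 2: P4 adds 4 new (Z10, Z4, Z12, Z7) at install cost 13 (ratio 4/13).
Pick 3: P8 adds 1 new (Z9) at install cost 16 (ratio 1/16).
Pick 4: P3 adds 1 new (Z3) at install cost 18 (ratio 1/18).
Greedy total install cost: 7 + 13 + 16 + 18 = 54. (The true optimum is 47, so greedy overshoots here.)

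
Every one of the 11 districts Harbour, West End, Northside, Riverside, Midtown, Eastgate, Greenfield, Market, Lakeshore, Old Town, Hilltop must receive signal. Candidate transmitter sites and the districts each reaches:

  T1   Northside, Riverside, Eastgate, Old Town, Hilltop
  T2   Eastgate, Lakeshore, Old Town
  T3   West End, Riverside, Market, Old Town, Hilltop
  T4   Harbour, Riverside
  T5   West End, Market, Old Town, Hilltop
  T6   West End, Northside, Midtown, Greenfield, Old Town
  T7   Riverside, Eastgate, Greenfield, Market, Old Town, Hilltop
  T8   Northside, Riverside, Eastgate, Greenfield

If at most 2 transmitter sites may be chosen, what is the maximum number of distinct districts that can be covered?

9

Choosing T6, T7 covers {West End, Northside, Riverside, Midtown, Eastgate, Greenfield, Market, Old Town, Hilltop} — 9 districts.
No choice of 2 transmitter sites does better; here Harbour, Lakeshore are left uncovered.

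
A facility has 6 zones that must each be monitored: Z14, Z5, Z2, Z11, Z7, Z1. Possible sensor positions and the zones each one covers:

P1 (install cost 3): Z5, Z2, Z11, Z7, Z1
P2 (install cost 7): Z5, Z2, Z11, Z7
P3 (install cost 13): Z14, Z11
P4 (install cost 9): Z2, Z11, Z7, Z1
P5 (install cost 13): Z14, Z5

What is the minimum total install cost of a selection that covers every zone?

P1, P3 cover every zone at install cost 3 + 13 = 16.
Any cover uses at least 2 sensor positions; among all covering selections none totals below 16.

16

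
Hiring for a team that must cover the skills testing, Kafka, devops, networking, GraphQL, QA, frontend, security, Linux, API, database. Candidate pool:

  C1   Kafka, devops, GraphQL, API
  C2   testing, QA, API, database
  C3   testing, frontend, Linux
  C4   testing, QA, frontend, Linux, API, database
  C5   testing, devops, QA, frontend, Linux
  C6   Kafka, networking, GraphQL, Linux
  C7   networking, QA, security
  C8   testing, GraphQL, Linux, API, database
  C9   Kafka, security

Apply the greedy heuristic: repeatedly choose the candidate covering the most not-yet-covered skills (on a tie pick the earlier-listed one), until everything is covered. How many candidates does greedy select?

3

Pick 1: C4 covers 6 new skills (testing, QA, frontend, Linux, API, database).
Pick 2: C1 covers 3 new skills (Kafka, devops, GraphQL).
Pick 3: C7 covers 2 new skills (networking, security).
Greedy uses 3 candidates.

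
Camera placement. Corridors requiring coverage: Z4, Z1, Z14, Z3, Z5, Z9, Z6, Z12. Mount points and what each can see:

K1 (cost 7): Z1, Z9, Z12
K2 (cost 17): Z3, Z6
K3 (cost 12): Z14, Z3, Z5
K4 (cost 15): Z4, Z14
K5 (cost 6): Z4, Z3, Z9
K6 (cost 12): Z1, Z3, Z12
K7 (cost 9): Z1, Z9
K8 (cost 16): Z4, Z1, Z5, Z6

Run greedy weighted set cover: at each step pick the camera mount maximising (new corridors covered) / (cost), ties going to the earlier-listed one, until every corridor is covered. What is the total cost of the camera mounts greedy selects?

Pick 1: K5 adds 3 new (Z4, Z3, Z9) at cost 6 (ratio 3/6).
Pick 2: K1 adds 2 new (Z1, Z12) at cost 7 (ratio 2/7).
Pick 3: K3 adds 2 new (Z14, Z5) at cost 12 (ratio 2/12).
Pick 4: K8 adds 1 new (Z6) at cost 16 (ratio 1/16).
Greedy total cost: 6 + 7 + 12 + 16 = 41. (The true optimum is 35, so greedy overshoots here.)

41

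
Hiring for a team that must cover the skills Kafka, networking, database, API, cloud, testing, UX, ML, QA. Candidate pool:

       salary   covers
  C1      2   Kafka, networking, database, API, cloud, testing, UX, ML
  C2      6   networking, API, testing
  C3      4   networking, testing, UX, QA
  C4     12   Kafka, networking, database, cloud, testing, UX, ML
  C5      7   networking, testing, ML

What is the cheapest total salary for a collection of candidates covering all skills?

6

C1, C3 cover every skill at salary 2 + 4 = 6.
Any cover uses at least 2 candidates; among all covering selections none totals below 6.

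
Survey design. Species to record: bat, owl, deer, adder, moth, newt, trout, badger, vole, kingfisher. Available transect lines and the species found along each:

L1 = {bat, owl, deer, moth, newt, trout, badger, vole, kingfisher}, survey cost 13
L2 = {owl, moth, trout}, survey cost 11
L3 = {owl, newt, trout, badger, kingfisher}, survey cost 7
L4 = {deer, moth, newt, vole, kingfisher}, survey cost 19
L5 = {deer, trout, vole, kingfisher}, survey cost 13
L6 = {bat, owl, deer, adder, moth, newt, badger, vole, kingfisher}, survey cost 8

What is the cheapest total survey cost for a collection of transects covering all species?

15

L3, L6 cover every species at survey cost 7 + 8 = 15.
Any cover uses at least 2 transects; among all covering selections none totals below 15.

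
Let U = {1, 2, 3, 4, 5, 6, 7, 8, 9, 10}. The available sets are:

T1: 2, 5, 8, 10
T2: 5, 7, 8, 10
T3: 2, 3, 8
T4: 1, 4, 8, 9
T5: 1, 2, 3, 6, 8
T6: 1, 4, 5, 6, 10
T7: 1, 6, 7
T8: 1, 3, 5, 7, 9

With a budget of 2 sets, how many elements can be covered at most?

8

Choosing T1, T8 covers {1, 2, 3, 5, 7, 8, 9, 10} — 8 elements.
No choice of 2 sets does better; here 4, 6 are left uncovered.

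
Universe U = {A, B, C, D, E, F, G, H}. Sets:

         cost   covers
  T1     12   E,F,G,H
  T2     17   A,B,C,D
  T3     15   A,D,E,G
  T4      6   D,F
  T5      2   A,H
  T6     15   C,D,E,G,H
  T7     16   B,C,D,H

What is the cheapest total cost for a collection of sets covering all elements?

T1, T2 cover every element at cost 12 + 17 = 29.
Any cover uses at least 2 sets; among all covering selections none totals below 29.

29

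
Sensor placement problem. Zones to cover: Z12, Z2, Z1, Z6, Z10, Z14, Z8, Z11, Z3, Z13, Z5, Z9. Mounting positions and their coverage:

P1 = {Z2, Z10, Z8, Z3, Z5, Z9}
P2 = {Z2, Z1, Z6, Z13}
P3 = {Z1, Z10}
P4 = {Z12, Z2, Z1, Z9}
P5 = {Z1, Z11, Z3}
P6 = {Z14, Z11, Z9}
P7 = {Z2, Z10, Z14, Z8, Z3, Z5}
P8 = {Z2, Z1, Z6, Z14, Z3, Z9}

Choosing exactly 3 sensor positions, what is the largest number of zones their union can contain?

11

Choosing P1, P2, P6 covers {Z2, Z1, Z6, Z10, Z14, Z8, Z11, Z3, Z13, Z5, Z9} — 11 zones.
No choice of 3 sensor positions does better; here Z12 is left uncovered.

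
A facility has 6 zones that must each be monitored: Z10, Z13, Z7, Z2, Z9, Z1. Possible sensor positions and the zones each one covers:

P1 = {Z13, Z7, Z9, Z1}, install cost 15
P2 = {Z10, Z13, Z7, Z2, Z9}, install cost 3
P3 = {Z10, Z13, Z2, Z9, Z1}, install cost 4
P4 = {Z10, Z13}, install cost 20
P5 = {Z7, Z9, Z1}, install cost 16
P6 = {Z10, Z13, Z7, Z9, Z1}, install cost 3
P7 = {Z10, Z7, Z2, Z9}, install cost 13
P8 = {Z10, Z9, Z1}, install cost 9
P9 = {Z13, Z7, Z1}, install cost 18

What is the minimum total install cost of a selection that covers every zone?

P2, P6 cover every zone at install cost 3 + 3 = 6.
Any cover uses at least 2 sensor positions; among all covering selections none totals below 6.

6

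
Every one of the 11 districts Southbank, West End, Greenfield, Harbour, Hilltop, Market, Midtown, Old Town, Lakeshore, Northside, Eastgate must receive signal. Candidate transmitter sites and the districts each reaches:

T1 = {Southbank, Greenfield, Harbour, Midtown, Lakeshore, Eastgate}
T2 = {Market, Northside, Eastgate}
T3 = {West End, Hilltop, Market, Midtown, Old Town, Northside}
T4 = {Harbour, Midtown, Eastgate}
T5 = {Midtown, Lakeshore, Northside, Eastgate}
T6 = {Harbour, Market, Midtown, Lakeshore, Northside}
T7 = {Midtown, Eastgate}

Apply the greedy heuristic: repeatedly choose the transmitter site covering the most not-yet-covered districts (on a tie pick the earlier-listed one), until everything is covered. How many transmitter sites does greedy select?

Pick 1: T1 covers 6 new districts (Southbank, Greenfield, Harbour, Midtown, Lakeshore, Eastgate).
Pick 2: T3 covers 5 new districts (West End, Hilltop, Market, Old Town, Northside).
Greedy uses 2 transmitter sites.

2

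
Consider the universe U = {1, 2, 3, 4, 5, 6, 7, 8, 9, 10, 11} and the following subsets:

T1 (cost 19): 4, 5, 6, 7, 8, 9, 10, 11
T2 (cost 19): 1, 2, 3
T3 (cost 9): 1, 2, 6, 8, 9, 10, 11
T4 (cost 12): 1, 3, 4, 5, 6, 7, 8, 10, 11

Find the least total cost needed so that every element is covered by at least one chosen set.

T3, T4 cover every element at cost 9 + 12 = 21.
Any cover uses at least 2 sets; among all covering selections none totals below 21.

21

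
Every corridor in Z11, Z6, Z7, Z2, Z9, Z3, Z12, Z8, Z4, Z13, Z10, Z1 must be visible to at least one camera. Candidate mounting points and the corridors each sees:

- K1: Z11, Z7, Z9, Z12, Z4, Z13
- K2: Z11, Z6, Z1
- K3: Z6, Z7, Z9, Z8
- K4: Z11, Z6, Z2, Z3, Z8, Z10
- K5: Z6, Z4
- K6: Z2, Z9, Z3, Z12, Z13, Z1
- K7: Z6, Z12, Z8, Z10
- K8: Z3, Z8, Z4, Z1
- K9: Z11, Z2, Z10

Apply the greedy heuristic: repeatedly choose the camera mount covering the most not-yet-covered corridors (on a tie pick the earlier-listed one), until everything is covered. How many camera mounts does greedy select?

Pick 1: K1 covers 6 new corridors (Z11, Z7, Z9, Z12, Z4, Z13).
Pick 2: K4 covers 5 new corridors (Z6, Z2, Z3, Z8, Z10).
Pick 3: K2 covers 1 new corridors (Z1).
Greedy uses 3 camera mounts.

3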